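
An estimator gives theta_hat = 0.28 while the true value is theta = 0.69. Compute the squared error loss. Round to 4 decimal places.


The squared error loss is (theta_hat - theta)^2
= (0.28 - 0.69)^2
= (-0.41)^2 = 0.1681

0.1681


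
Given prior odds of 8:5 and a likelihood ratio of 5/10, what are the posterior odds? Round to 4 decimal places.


Posterior odds = prior odds * LR
Prior odds = 8/5 = 1.6
LR = 5/10 = 0.5
Posterior odds = 1.6 * 0.5 = 0.8

0.8


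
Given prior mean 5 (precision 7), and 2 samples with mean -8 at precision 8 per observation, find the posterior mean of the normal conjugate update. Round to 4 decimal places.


The posterior mean is a precision-weighted average of prior and data.
Post. prec. = 7 + 16 = 23
Post. mean = (35 + -128)/23 = -93/23 = -4.0435

-4.0435


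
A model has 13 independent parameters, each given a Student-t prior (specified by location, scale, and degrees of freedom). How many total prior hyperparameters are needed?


Each Student-t prior needs 3 hyperparameters (location, scale, and degrees of freedom).
Total = 3 * 13 = 39

39


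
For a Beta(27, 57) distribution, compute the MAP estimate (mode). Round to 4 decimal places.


MAP = mode = (a-1)/(a+b-2)
= (27-1)/(27+57-2)
= 26/82 = 0.3171

0.3171


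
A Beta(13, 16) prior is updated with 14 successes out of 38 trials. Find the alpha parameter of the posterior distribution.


In the Beta-Binomial conjugate update:
alpha_post = alpha_prior + successes
= 13 + 14
= 27

27


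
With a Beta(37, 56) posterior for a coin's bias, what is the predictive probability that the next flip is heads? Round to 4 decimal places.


The predictive probability equals the posterior mean.
P(next = heads) = alpha / (alpha + beta)
= 37 / 93 = 0.3978

0.3978


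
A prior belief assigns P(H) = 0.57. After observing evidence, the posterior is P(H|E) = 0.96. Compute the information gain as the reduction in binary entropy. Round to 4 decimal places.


H(prior) = -0.57*log2(0.57) - 0.43*log2(0.43)
= 0.9858
H(post) = -0.96*log2(0.96) - 0.04*log2(0.04)
= 0.2423
IG = 0.9858 - 0.2423 = 0.7435

0.7435


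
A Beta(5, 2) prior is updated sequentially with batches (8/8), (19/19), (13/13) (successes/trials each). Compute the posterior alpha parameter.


Sequential conjugate updating is equivalent to a single batch update.
Total successes across all batches = 40
alpha_posterior = alpha_prior + total_successes = 5 + 40
= 45

45


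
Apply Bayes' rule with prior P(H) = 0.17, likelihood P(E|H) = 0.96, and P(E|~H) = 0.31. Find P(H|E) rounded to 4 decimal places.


Step 1: Compute marginal P(E) = P(E|H)P(H) + P(E|~H)P(~H)
= 0.96*0.17 + 0.31*0.83 = 0.4205
Step 2: P(H|E) = P(E|H)P(H)/P(E) = 0.1632/0.4205
= 0.3881

0.3881


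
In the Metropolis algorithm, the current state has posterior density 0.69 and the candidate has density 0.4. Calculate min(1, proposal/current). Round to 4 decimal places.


Ratio = 0.4/0.69 = 0.5797
Acceptance probability = min(1, 0.5797)
= 0.5797

0.5797


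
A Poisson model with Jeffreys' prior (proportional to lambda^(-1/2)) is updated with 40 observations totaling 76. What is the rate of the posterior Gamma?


Posterior = Gamma(0.5 + S, n)
= Gamma(0.5 + 76, 40)
Posterior rate = 0 + n = 40

40.0


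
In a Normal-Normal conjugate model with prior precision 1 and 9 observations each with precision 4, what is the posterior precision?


Posterior precision = prior precision + n * observation precision
= 1 + 9 * 4
= 1 + 36 = 37

37


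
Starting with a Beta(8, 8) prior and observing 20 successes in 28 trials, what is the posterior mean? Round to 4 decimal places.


Posterior parameters: alpha = 8 + 20 = 28
beta = 8 + 8 = 16
Posterior mean = alpha / (alpha + beta) = 28 / 44
= 0.6364

0.6364


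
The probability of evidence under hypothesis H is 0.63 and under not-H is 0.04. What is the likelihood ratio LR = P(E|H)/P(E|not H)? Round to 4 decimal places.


LR = 0.63 / 0.04
= 15.75

15.75


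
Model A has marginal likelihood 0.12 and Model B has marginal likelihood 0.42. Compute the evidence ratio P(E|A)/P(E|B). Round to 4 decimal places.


Evidence ratio = P(E|A) / P(E|B)
= 0.12 / 0.42
= 0.2857

0.2857


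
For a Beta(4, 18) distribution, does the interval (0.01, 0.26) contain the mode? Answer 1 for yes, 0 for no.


Mode of Beta(a,b) = (a-1)/(a+b-2)
= (4-1)/(4+18-2) = 0.15
Check: 0.01 <= 0.15 <= 0.26?
Result: 1

1


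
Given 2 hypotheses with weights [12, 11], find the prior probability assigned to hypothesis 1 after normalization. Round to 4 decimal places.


To normalize, divide each weight by the sum of all weights.
Sum = 23
Prior(H1) = 12/23 = 0.5217

0.5217


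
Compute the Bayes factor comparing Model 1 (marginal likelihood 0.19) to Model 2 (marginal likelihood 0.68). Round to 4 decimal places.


BF12 = marginal likelihood of M1 / marginal likelihood of M2
= 0.19/0.68
= 0.2794

0.2794


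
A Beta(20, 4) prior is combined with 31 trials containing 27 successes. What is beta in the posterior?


In conjugate updating:
beta_posterior = beta_prior + (n - k)
= 4 + (31 - 27)
= 4 + 4 = 8

8


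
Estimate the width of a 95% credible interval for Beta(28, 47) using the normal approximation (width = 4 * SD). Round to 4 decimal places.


For Beta(a,b): Var = ab/((a+b)^2(a+b+1))
Var = 0.0031, SD = 0.0555
Approximate 95% CI width = 4 * 0.0555 = 0.2219

0.2219


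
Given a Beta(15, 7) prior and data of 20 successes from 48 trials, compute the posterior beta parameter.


Number of failures = 48 - 20 = 28
Posterior beta = 7 + 28 = 35

35


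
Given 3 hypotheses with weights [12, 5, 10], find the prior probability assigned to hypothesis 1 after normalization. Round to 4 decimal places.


To normalize, divide each weight by the sum of all weights.
Sum = 27
Prior(H1) = 12/27 = 0.4444

0.4444


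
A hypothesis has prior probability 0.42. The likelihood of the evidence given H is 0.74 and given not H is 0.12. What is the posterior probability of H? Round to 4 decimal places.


Using Bayes' theorem:
P(E) = 0.42 * 0.74 + 0.58 * 0.12
P(E) = 0.3804
P(H|E) = (0.42 * 0.74) / 0.3804 = 0.817

0.817


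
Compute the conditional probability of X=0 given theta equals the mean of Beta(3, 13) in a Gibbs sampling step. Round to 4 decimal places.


Mean of Beta(3, 13) = 0.1875
P(X=0 | theta=0.1875) = 0.8125

0.8125


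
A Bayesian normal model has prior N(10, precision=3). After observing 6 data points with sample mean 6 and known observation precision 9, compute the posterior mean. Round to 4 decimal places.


Posterior mean = (prior_precision * prior_mean + n * data_precision * data_mean) / (prior_precision + n * data_precision)
Numerator = 3*10 + 6*9*6 = 354
Denominator = 3 + 6*9 = 57
Posterior mean = 6.2105

6.2105


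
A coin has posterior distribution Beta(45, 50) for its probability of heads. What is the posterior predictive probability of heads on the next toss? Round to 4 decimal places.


Posterior predictive = E[theta] = alpha/(alpha+beta)
= 45/95
= 0.4737

0.4737


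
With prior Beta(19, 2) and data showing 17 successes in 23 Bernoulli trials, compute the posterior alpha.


Conjugate update: alpha_posterior = alpha_prior + k
= 19 + 17 = 36

36


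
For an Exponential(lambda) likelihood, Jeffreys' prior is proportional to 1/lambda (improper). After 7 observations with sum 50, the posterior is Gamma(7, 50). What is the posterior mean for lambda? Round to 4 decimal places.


Posterior = Gamma(n, sum_x) = Gamma(7, 50)
Posterior mean = shape/rate = 7/50
= 0.14

0.14


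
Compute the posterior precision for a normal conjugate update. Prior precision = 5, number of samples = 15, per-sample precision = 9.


tau_post = tau_0 + n * tau
= 5 + 15 * 9 = 140

140


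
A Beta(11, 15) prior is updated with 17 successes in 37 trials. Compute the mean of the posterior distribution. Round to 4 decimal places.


After update: Beta(28, 35)
Mean = 28 / (28 + 35) = 28 / 63
= 0.4444

0.4444


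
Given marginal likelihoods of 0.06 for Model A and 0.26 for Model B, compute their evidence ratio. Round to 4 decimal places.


Ratio = ML(A) / ML(B) = 0.06/0.26
= 0.2308

0.2308


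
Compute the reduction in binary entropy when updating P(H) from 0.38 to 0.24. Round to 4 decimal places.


H_before = -p*log2(p) - (1-p)*log2(1-p) for p=0.38: 0.958
H_after for p=0.24: 0.795
Reduction = 0.958 - 0.795 = 0.163

0.163


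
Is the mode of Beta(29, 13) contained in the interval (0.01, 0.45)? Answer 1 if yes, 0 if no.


Mode = (a-1)/(a+b-2) = 28/40 = 0.7
Interval: (0.01, 0.45)
Contains mode? 0

0


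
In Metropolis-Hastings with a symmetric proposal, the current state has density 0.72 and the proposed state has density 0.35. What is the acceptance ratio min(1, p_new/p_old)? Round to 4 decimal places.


Ratio = p_new / p_old = 0.35 / 0.72 = 0.4861
Acceptance = min(1, 0.4861) = 0.4861

0.4861


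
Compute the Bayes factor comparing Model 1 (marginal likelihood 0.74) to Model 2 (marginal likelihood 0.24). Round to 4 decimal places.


BF12 = marginal likelihood of M1 / marginal likelihood of M2
= 0.74/0.24
= 3.0833

3.0833


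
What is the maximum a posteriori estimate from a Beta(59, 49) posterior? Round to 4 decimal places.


The MAP estimate equals the mode of the distribution.
Mode of Beta(a,b) = (a-1)/(a+b-2)
= 58/106
= 0.5472

0.5472


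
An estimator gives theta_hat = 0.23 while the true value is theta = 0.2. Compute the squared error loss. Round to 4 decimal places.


The squared error loss is (theta_hat - theta)^2
= (0.23 - 0.2)^2
= (0.03)^2 = 0.0009

0.0009


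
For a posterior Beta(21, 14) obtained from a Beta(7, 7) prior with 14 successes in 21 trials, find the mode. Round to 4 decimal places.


Mode = (alpha - 1) / (alpha + beta - 2)
= 20 / 33
= 0.6061

0.6061


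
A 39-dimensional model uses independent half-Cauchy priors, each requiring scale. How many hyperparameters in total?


Per parameter: 1 (scale).
Total = 39 * 1 = 39

39


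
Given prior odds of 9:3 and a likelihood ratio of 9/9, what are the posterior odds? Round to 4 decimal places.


Posterior odds = prior odds * LR
Prior odds = 9/3 = 3.0
LR = 9/9 = 1.0
Posterior odds = 3.0 * 1.0 = 3.0

3.0


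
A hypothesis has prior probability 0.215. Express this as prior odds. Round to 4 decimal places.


Odds = P(H) / P(not H) = 0.215 / 0.785
= 0.2739

0.2739


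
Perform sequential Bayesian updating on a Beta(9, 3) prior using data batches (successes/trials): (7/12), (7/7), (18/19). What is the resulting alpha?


Accumulate successes: 32
Posterior alpha = prior alpha + sum of successes
= 9 + 32 = 41

41


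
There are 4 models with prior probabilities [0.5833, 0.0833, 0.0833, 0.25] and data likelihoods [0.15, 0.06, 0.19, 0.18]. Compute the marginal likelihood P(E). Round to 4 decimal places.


P(E) = sum over models of P(M_i) * P(E|M_i)
= 0.5833*0.15 + 0.0833*0.06 + 0.0833*0.19 + 0.25*0.18
= 0.1533

0.1533


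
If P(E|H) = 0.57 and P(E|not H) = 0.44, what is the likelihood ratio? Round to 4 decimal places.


Likelihood ratio = P(E|H) / P(E|not H)
= 0.57 / 0.44
= 1.2955

1.2955


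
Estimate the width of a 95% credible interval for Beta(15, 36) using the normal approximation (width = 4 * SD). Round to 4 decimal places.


For Beta(a,b): Var = ab/((a+b)^2(a+b+1))
Var = 0.004, SD = 0.0632
Approximate 95% CI width = 4 * 0.0632 = 0.2527

0.2527


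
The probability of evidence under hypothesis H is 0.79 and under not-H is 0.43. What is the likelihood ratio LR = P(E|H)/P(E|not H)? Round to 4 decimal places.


LR = 0.79 / 0.43
= 1.8372

1.8372


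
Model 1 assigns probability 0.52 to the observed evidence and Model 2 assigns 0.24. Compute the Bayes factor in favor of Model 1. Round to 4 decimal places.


BF = P(data|M1) / P(data|M2)
= 0.52 / 0.24 = 2.1667

2.1667


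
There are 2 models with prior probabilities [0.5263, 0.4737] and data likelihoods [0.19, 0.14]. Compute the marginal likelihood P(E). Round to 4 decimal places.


P(E) = sum over models of P(M_i) * P(E|M_i)
= 0.5263*0.19 + 0.4737*0.14
= 0.1663

0.1663


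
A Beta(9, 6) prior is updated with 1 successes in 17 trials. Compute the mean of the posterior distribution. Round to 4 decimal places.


After update: Beta(10, 22)
Mean = 10 / (10 + 22) = 10 / 32
= 0.3125

0.3125


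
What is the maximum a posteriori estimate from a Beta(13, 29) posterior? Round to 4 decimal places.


The MAP estimate equals the mode of the distribution.
Mode of Beta(a,b) = (a-1)/(a+b-2)
= 12/40
= 0.3

0.3


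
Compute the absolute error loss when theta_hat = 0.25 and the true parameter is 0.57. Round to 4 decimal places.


L = |theta_hat - theta_true|
= |0.25 - 0.57| = 0.32

0.32


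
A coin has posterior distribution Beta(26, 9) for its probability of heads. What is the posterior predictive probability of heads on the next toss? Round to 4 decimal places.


Posterior predictive = E[theta] = alpha/(alpha+beta)
= 26/35
= 0.7429

0.7429


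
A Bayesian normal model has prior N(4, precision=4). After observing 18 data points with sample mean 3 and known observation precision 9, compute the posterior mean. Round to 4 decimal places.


Posterior mean = (prior_precision * prior_mean + n * data_precision * data_mean) / (prior_precision + n * data_precision)
Numerator = 4*4 + 18*9*3 = 502
Denominator = 4 + 18*9 = 166
Posterior mean = 3.0241

3.0241


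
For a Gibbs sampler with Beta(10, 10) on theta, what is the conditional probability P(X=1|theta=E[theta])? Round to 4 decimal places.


E[theta] = 10/(10+10) = 0.5
P(X=1|theta) = theta = 0.5

0.5


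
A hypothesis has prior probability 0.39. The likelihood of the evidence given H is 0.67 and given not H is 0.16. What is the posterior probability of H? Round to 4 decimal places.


Using Bayes' theorem:
P(E) = 0.39 * 0.67 + 0.61 * 0.16
P(E) = 0.3589
P(H|E) = (0.39 * 0.67) / 0.3589 = 0.7281

0.7281


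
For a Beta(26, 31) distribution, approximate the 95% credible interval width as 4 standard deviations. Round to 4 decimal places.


Variance of Beta(a,b) = ab / ((a+b)^2 * (a+b+1))
= 26*31 / ((57)^2 * 58)
= 0.0043
SD = sqrt(0.0043) = 0.0654
Width = 4 * SD = 0.2616

0.2616


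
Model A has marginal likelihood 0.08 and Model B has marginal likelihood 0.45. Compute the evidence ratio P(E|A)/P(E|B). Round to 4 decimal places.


Evidence ratio = P(E|A) / P(E|B)
= 0.08 / 0.45
= 0.1778

0.1778


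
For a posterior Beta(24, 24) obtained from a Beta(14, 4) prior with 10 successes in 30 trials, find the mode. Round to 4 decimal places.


Mode = (alpha - 1) / (alpha + beta - 2)
= 23 / 46
= 0.5

0.5


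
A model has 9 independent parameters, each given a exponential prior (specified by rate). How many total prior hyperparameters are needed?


Each exponential prior needs 1 hyperparameter (rate).
Total = 1 * 9 = 9

9


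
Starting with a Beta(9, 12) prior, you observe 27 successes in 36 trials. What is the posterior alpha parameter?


For a Beta-Binomial conjugate model:
Posterior alpha = prior alpha + number of successes
= 9 + 27 = 36

36


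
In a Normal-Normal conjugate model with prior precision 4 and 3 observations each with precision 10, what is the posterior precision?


Posterior precision = prior precision + n * observation precision
= 4 + 3 * 10
= 4 + 30 = 34

34


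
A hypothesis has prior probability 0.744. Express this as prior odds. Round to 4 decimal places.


Odds = P(H) / P(not H) = 0.744 / 0.256
= 2.9062

2.9062


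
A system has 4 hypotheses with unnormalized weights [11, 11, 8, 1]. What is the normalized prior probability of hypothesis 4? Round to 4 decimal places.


The normalized prior is the weight divided by the total.
Total weight = 31
P(H4) = 1 / 31 = 0.0323

0.0323


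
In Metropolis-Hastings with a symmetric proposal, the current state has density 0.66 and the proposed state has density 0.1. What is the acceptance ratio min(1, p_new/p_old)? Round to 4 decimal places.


Ratio = p_new / p_old = 0.1 / 0.66 = 0.1515
Acceptance = min(1, 0.1515) = 0.1515

0.1515


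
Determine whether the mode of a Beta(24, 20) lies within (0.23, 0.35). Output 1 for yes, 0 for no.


First find the mode: (a-1)/(a+b-2) = 0.5476
Is 0.5476 in (0.23, 0.35)? 0

0


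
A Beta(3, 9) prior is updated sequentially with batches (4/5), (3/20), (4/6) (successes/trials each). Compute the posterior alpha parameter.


Sequential conjugate updating is equivalent to a single batch update.
Total successes across all batches = 11
alpha_posterior = alpha_prior + total_successes = 3 + 11
= 14

14


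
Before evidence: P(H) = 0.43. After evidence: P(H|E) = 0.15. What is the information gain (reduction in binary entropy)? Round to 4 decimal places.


Prior entropy = 0.9858
Posterior entropy = 0.6098
Information gain = 0.9858 - 0.6098 = 0.376

0.376


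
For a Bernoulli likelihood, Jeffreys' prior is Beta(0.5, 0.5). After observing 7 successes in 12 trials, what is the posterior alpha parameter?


Jeffreys' prior for Bernoulli is Beta(0.5, 0.5).
Posterior is Beta(0.5 + k, 0.5 + n - k).
Posterior alpha = 0.5 + k = 0.5 + 7 = 7.5

7.5


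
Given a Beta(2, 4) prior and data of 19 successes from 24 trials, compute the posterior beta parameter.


Number of failures = 24 - 19 = 5
Posterior beta = 4 + 5 = 9

9


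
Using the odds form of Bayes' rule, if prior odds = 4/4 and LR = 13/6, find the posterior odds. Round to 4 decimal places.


Bayes' rule in odds form: posterior odds = prior odds * LR
= (4 * 13) / (4 * 6)
= 52/24 = 2.1667

2.1667


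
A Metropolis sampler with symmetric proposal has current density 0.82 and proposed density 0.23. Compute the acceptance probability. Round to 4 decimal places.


For symmetric proposals, acceptance = min(1, pi(x*)/pi(x))
= min(1, 0.23/0.82)
= min(1, 0.2805) = 0.2805

0.2805


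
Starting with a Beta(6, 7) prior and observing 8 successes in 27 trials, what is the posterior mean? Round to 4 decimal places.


Posterior parameters: alpha = 6 + 8 = 14
beta = 7 + 19 = 26
Posterior mean = alpha / (alpha + beta) = 14 / 40
= 0.35

0.35


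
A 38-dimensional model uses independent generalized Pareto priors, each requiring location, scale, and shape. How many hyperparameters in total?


Per parameter: 3 (location, scale, and shape).
Total = 38 * 3 = 114

114


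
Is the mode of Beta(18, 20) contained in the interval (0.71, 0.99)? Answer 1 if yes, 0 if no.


Mode = (a-1)/(a+b-2) = 17/36 = 0.4722
Interval: (0.71, 0.99)
Contains mode? 0

0


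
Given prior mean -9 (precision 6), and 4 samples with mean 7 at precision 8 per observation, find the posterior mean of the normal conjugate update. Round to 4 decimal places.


The posterior mean is a precision-weighted average of prior and data.
Post. prec. = 6 + 32 = 38
Post. mean = (-54 + 224)/38 = 170/38 = 4.4737

4.4737


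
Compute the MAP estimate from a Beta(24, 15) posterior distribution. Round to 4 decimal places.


MAP = mode of Beta distribution
= (alpha - 1)/(alpha + beta - 2)
= (24-1)/(24+15-2)
= 23/37 = 0.6216

0.6216


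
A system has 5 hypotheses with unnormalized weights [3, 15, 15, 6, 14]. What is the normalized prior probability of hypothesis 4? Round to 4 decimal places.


The normalized prior is the weight divided by the total.
Total weight = 53
P(H4) = 6 / 53 = 0.1132

0.1132


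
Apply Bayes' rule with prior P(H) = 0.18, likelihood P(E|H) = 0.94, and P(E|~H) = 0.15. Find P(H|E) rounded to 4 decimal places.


Step 1: Compute marginal P(E) = P(E|H)P(H) + P(E|~H)P(~H)
= 0.94*0.18 + 0.15*0.82 = 0.2922
Step 2: P(H|E) = P(E|H)P(H)/P(E) = 0.1692/0.2922
= 0.5791

0.5791


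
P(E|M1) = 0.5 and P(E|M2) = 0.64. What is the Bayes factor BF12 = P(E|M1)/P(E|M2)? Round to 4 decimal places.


Bayes factor BF12 = P(E|M1) / P(E|M2)
= 0.5 / 0.64
= 0.7812

0.7812


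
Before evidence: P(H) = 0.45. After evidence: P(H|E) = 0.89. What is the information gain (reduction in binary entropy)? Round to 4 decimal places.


Prior entropy = 0.9928
Posterior entropy = 0.4999
Information gain = 0.9928 - 0.4999 = 0.4929

0.4929


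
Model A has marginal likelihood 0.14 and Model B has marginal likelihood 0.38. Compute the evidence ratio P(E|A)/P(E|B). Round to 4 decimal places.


Evidence ratio = P(E|A) / P(E|B)
= 0.14 / 0.38
= 0.3684

0.3684


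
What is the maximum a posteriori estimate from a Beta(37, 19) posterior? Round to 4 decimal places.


The MAP estimate equals the mode of the distribution.
Mode of Beta(a,b) = (a-1)/(a+b-2)
= 36/54
= 0.6667

0.6667


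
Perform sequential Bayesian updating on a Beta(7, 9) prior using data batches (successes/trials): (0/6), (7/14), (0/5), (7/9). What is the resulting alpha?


Accumulate successes: 14
Posterior alpha = prior alpha + sum of successes
= 7 + 14 = 21

21


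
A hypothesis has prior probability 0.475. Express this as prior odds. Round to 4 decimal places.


Odds = P(H) / P(not H) = 0.475 / 0.525
= 0.9048

0.9048


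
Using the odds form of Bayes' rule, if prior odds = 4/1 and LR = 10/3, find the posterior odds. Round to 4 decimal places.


Bayes' rule in odds form: posterior odds = prior odds * LR
= (4 * 10) / (1 * 3)
= 40/3 = 13.3333

13.3333


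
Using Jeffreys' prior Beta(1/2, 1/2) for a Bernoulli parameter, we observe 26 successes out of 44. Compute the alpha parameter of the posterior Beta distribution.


Conjugate update: Beta(0.5 + k, 0.5 + n - k).
k = 26, n - k = 18
Posterior alpha = 0.5 + k = 0.5 + 26 = 26.5

26.5


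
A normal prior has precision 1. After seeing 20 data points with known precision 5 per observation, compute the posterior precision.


In the conjugate normal model, precisions add:
tau_posterior = tau_prior + n * tau_data
= 1 + 20*5 = 101

101


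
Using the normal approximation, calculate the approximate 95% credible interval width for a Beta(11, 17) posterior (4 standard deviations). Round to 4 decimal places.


Var(Beta) = 11*17/(28^2 * 29) = 0.0082
SD = 0.0907
Width ~ 4*SD = 0.3628

0.3628


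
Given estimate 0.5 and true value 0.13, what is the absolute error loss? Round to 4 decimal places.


Absolute error = |estimate - true|
= |0.37| = 0.37

0.37


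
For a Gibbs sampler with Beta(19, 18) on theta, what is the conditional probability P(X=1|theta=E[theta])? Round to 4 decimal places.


E[theta] = 19/(19+18) = 0.5135
P(X=1|theta) = theta = 0.5135

0.5135


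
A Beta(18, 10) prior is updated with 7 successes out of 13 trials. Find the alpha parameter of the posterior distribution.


In the Beta-Binomial conjugate update:
alpha_post = alpha_prior + successes
= 18 + 7
= 25

25


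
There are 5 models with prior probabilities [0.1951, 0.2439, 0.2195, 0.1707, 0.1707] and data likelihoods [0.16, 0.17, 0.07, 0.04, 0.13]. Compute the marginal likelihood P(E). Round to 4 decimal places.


P(E) = sum over models of P(M_i) * P(E|M_i)
= 0.1951*0.16 + 0.2439*0.17 + 0.2195*0.07 + 0.1707*0.04 + 0.1707*0.13
= 0.1171

0.1171


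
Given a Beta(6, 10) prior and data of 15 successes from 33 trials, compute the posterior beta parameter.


Number of failures = 33 - 15 = 18
Posterior beta = 10 + 18 = 28

28


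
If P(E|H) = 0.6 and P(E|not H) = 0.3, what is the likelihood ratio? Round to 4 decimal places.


Likelihood ratio = P(E|H) / P(E|not H)
= 0.6 / 0.3
= 2.0

2.0


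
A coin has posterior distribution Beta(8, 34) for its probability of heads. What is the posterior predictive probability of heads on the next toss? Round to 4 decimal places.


Posterior predictive = E[theta] = alpha/(alpha+beta)
= 8/42
= 0.1905

0.1905


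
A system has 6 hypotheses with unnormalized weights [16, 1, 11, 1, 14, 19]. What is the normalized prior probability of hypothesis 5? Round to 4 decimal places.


The normalized prior is the weight divided by the total.
Total weight = 62
P(H5) = 14 / 62 = 0.2258

0.2258


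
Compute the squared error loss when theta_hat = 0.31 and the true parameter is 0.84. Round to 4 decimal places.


L = (theta_hat - theta_true)^2
= (0.31 - 0.84)^2
= -0.53^2 = 0.2809

0.2809


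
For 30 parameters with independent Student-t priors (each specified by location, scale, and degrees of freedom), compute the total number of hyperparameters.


A Student-t prior has 3 hyperparameters per parameter.
Total = 30 * 3 = 90

90


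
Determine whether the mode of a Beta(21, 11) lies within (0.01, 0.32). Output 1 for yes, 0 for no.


First find the mode: (a-1)/(a+b-2) = 0.6667
Is 0.6667 in (0.01, 0.32)? 0

0


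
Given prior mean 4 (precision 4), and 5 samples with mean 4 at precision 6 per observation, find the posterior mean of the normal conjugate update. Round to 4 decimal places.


The posterior mean is a precision-weighted average of prior and data.
Post. prec. = 4 + 30 = 34
Post. mean = (16 + 120)/34 = 136/34 = 4.0

4.0


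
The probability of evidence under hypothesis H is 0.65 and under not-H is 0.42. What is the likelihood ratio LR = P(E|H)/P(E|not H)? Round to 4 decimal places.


LR = 0.65 / 0.42
= 1.5476

1.5476


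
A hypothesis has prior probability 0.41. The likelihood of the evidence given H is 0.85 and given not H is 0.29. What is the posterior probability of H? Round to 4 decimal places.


Using Bayes' theorem:
P(E) = 0.41 * 0.85 + 0.59 * 0.29
P(E) = 0.5196
P(H|E) = (0.41 * 0.85) / 0.5196 = 0.6707

0.6707


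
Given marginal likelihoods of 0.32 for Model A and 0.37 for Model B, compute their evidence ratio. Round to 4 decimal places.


Ratio = ML(A) / ML(B) = 0.32/0.37
= 0.8649

0.8649


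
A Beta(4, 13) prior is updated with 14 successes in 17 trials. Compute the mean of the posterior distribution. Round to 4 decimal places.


After update: Beta(18, 16)
Mean = 18 / (18 + 16) = 18 / 34
= 0.5294

0.5294


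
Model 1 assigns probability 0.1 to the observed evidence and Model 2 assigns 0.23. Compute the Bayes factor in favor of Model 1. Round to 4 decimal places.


BF = P(data|M1) / P(data|M2)
= 0.1 / 0.23 = 0.4348

0.4348


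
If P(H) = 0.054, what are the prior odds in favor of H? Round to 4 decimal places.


Prior odds = P(H) / (1 - P(H))
= 0.054 / 0.946
= 0.0571

0.0571


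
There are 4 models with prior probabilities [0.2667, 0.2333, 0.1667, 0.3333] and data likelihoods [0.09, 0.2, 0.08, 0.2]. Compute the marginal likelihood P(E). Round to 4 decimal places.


P(E) = sum over models of P(M_i) * P(E|M_i)
= 0.2667*0.09 + 0.2333*0.2 + 0.1667*0.08 + 0.3333*0.2
= 0.1507

0.1507


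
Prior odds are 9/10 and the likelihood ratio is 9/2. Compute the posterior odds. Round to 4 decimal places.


Posterior odds = prior odds * likelihood ratio
= (9/10) * (9/2)
= 81 / 20
= 4.05

4.05


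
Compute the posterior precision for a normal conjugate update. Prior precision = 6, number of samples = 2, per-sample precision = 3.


tau_post = tau_0 + n * tau
= 6 + 2 * 3 = 12

12


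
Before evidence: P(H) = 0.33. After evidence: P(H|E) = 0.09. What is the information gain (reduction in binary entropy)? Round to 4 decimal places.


Prior entropy = 0.9149
Posterior entropy = 0.4365
Information gain = 0.9149 - 0.4365 = 0.4785

0.4785


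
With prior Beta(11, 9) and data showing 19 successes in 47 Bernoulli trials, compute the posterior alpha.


Conjugate update: alpha_posterior = alpha_prior + k
= 11 + 19 = 30

30


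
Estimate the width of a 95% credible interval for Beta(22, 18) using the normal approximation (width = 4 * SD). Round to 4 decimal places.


For Beta(a,b): Var = ab/((a+b)^2(a+b+1))
Var = 0.006, SD = 0.0777
Approximate 95% CI width = 4 * 0.0777 = 0.3108

0.3108


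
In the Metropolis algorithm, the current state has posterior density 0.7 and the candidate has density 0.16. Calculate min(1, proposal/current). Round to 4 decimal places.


Ratio = 0.16/0.7 = 0.2286
Acceptance probability = min(1, 0.2286)
= 0.2286

0.2286


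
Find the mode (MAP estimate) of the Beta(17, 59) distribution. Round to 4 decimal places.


For Beta(a,b) with a,b > 1:
Mode = (a-1)/(a+b-2) = (17-1)/(76-2)
= 16/74 = 0.2162

0.2162


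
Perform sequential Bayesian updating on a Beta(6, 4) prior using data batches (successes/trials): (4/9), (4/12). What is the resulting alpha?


Accumulate successes: 8
Posterior alpha = prior alpha + sum of successes
= 6 + 8 = 14

14


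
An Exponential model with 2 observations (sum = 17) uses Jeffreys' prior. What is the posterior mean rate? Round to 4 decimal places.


Posterior Gamma(2, 17)
E[lambda] = 2/17 = 0.1176

0.1176


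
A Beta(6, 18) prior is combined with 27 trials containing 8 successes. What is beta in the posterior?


In conjugate updating:
beta_posterior = beta_prior + (n - k)
= 18 + (27 - 8)
= 18 + 19 = 37

37


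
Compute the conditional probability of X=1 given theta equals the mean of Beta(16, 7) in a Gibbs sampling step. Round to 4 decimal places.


Mean of Beta(16, 7) = 0.6957
P(X=1 | theta=0.6957) = 0.6957

0.6957


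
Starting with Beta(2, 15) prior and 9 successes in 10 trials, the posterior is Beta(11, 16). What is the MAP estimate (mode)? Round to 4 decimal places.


The mode of Beta(a, b) when a > 1 and b > 1 is (a-1)/(a+b-2)
= (11 - 1) / (11 + 16 - 2)
= 10 / 25
= 0.4

0.4


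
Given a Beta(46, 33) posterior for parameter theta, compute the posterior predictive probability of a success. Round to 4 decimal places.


For a Beta-Bernoulli model, the predictive probability is the mean:
P(success) = 46/(46+33) = 46/79 = 0.5823

0.5823


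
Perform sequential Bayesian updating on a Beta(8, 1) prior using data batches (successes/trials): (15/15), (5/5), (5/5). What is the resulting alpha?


Accumulate successes: 25
Posterior alpha = prior alpha + sum of successes
= 8 + 25 = 33

33


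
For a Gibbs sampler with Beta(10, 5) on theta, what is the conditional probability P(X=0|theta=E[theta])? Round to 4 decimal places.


E[theta] = 10/(10+5) = 0.6667
P(X=0|theta) = 1 - theta = 0.3333

0.3333


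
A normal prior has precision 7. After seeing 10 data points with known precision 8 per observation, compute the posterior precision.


In the conjugate normal model, precisions add:
tau_posterior = tau_prior + n * tau_data
= 7 + 10*8 = 87

87


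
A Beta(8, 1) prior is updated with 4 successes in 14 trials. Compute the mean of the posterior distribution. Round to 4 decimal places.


After update: Beta(12, 11)
Mean = 12 / (12 + 11) = 12 / 23
= 0.5217

0.5217


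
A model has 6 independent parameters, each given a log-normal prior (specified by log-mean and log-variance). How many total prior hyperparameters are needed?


Each log-normal prior needs 2 hyperparameters (log-mean and log-variance).
Total = 2 * 6 = 12

12


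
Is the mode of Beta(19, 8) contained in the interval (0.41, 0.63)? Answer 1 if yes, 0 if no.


Mode = (a-1)/(a+b-2) = 18/25 = 0.72
Interval: (0.41, 0.63)
Contains mode? 0

0


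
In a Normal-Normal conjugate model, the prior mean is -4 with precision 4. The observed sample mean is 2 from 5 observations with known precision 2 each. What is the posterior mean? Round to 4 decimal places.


Posterior precision = tau0 + n*tau = 4 + 5*2 = 14
Posterior mean = (tau0*mu0 + n*tau*xbar) / posterior_precision
= (4*-4 + 5*2*2) / 14
= 4 / 14 = 0.2857

0.2857


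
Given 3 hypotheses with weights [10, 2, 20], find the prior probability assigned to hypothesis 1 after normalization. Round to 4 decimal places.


To normalize, divide each weight by the sum of all weights.
Sum = 32
Prior(H1) = 10/32 = 0.3125

0.3125


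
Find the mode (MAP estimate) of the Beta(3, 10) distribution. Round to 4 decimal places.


For Beta(a,b) with a,b > 1:
Mode = (a-1)/(a+b-2) = (3-1)/(13-2)
= 2/11 = 0.1818

0.1818


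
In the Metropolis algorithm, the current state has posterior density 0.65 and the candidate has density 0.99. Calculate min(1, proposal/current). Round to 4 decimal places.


Ratio = 0.99/0.65 = 1.5231
Acceptance probability = min(1, 1.5231)
= 1.0

1.0


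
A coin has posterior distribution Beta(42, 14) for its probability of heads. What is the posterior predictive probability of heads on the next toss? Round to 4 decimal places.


Posterior predictive = E[theta] = alpha/(alpha+beta)
= 42/56
= 0.75

0.75


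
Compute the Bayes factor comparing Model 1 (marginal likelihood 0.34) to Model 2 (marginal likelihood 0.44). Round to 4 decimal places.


BF12 = marginal likelihood of M1 / marginal likelihood of M2
= 0.34/0.44
= 0.7727

0.7727


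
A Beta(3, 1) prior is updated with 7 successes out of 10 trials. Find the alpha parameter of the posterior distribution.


In the Beta-Binomial conjugate update:
alpha_post = alpha_prior + successes
= 3 + 7
= 10

10


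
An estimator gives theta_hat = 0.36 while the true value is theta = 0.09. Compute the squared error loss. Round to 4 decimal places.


The squared error loss is (theta_hat - theta)^2
= (0.36 - 0.09)^2
= (0.27)^2 = 0.0729

0.0729


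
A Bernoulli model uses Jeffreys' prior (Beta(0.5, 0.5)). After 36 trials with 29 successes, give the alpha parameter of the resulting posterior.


Posterior = Beta(prior_alpha + successes, prior_beta + failures)
= Beta(0.5 + 29, 0.5 + 7)
Posterior alpha = 0.5 + k = 0.5 + 29 = 29.5

29.5


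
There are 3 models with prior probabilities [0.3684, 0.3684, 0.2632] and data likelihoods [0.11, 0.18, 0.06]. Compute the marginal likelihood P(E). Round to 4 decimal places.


P(E) = sum over models of P(M_i) * P(E|M_i)
= 0.3684*0.11 + 0.3684*0.18 + 0.2632*0.06
= 0.1226

0.1226


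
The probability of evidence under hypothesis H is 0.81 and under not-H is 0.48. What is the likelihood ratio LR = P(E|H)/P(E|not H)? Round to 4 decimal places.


LR = 0.81 / 0.48
= 1.6875

1.6875


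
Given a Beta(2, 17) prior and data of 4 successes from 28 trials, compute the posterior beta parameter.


Number of failures = 28 - 4 = 24
Posterior beta = 17 + 24 = 41

41


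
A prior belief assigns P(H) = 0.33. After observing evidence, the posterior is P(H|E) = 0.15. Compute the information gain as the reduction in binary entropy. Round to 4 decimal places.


H(prior) = -0.33*log2(0.33) - 0.67*log2(0.67)
= 0.9149
H(post) = -0.15*log2(0.15) - 0.85*log2(0.85)
= 0.6098
IG = 0.9149 - 0.6098 = 0.3051

0.3051


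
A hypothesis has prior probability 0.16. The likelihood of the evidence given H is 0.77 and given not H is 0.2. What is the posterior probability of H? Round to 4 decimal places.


Using Bayes' theorem:
P(E) = 0.16 * 0.77 + 0.84 * 0.2
P(E) = 0.2912
P(H|E) = (0.16 * 0.77) / 0.2912 = 0.4231

0.4231


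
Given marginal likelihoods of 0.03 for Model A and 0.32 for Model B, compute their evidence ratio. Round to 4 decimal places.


Ratio = ML(A) / ML(B) = 0.03/0.32
= 0.0938

0.0938


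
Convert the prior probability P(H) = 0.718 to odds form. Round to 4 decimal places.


P(not H) = 1 - 0.718 = 0.282
Odds = 0.718 / 0.282 = 2.5461

2.5461


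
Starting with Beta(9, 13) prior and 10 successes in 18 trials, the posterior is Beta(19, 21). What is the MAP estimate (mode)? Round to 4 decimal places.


The mode of Beta(a, b) when a > 1 and b > 1 is (a-1)/(a+b-2)
= (19 - 1) / (19 + 21 - 2)
= 18 / 38
= 0.4737

0.4737


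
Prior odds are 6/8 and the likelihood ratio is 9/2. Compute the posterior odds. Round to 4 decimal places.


Posterior odds = prior odds * likelihood ratio
= (6/8) * (9/2)
= 54 / 16
= 3.375

3.375


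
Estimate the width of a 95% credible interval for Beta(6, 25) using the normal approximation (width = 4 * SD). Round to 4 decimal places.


For Beta(a,b): Var = ab/((a+b)^2(a+b+1))
Var = 0.0049, SD = 0.0698
Approximate 95% CI width = 4 * 0.0698 = 0.2794

0.2794


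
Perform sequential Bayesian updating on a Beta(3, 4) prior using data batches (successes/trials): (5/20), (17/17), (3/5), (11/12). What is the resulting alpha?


Accumulate successes: 36
Posterior alpha = prior alpha + sum of successes
= 3 + 36 = 39

39


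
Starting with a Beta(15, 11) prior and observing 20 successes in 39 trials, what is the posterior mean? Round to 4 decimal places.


Posterior parameters: alpha = 15 + 20 = 35
beta = 11 + 19 = 30
Posterior mean = alpha / (alpha + beta) = 35 / 65
= 0.5385

0.5385


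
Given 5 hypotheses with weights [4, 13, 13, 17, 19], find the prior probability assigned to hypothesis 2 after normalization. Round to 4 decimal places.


To normalize, divide each weight by the sum of all weights.
Sum = 66
Prior(H2) = 13/66 = 0.197

0.197


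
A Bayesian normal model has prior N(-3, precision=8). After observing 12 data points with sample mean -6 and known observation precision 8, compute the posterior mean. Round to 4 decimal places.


Posterior mean = (prior_precision * prior_mean + n * data_precision * data_mean) / (prior_precision + n * data_precision)
Numerator = 8*-3 + 12*8*-6 = -600
Denominator = 8 + 12*8 = 104
Posterior mean = -5.7692

-5.7692


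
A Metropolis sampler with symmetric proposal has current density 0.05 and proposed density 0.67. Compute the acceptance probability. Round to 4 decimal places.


For symmetric proposals, acceptance = min(1, pi(x*)/pi(x))
= min(1, 0.67/0.05)
= min(1, 13.4) = 1.0

1.0


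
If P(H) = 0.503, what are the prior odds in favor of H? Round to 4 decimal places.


Prior odds = P(H) / (1 - P(H))
= 0.503 / 0.497
= 1.0121

1.0121


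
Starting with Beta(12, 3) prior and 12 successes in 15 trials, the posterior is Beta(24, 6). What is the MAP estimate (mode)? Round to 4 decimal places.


The mode of Beta(a, b) when a > 1 and b > 1 is (a-1)/(a+b-2)
= (24 - 1) / (24 + 6 - 2)
= 23 / 28
= 0.8214

0.8214


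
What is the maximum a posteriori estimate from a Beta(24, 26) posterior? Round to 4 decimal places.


The MAP estimate equals the mode of the distribution.
Mode of Beta(a,b) = (a-1)/(a+b-2)
= 23/48
= 0.4792

0.4792


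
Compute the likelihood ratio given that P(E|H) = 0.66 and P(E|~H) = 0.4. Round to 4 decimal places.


LR = P(E|H) / P(E|~H)
= 0.66 / 0.4 = 1.65

1.65


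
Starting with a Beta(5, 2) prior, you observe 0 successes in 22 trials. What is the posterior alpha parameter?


For a Beta-Binomial conjugate model:
Posterior alpha = prior alpha + number of successes
= 5 + 0 = 5

5


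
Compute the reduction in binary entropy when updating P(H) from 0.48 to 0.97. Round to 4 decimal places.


H_before = -p*log2(p) - (1-p)*log2(1-p) for p=0.48: 0.9988
H_after for p=0.97: 0.1944
Reduction = 0.9988 - 0.1944 = 0.8045

0.8045


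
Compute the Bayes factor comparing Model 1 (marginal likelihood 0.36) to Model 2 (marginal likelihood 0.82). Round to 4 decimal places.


BF12 = marginal likelihood of M1 / marginal likelihood of M2
= 0.36/0.82
= 0.439

0.439


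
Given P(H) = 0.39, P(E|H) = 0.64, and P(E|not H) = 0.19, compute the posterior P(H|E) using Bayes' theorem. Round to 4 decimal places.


By Bayes' theorem: P(H|E) = P(E|H)*P(H) / P(E)
P(E) = P(E|H)*P(H) + P(E|not H)*P(not H)
P(E) = 0.64*0.39 + 0.19*0.61 = 0.3655
P(H|E) = 0.64*0.39 / 0.3655 = 0.6829

0.6829


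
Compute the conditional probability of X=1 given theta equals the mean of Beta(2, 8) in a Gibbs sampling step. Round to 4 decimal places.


Mean of Beta(2, 8) = 0.2
P(X=1 | theta=0.2) = 0.2

0.2


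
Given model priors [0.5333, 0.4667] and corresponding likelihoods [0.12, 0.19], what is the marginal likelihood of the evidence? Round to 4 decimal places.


P(E) = sum_i P(M_i) P(E|M_i)
= 0.064 + 0.0887
= 0.1527

0.1527


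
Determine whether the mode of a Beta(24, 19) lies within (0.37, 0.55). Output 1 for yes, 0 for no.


First find the mode: (a-1)/(a+b-2) = 0.561
Is 0.561 in (0.37, 0.55)? 0

0
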